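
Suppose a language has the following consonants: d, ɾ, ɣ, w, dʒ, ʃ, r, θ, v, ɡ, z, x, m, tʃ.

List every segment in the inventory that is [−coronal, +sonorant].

The [−coronal] segments are /ɣ, w, v, ɡ, x, m/.
Of those, [+sonorant] leaves /w, m/.

w, m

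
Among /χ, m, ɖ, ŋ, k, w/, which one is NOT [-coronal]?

/ɖ/ is the voiced retroflex stop, which is [+coronal]; the rest — /ŋ, w, m, k, χ/ — are [-coronal].

ɖ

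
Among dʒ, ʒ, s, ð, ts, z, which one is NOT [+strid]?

ð

/ð/ is the voiced dental fricative, which is [−strident]; the rest — /s, dʒ, z, ts, ʒ/ — are [+strident].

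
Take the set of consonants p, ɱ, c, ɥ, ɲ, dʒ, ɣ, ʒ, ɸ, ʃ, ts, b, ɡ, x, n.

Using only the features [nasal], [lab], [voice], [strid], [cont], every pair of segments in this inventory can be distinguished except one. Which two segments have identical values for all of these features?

On the given features, /n/ and /ɲ/ have an identical profile: [+nasal], [−labial], [+voice], [−strident], [−continuant]. No other two segments in the inventory coincide on all 5 features. (They do differ in [dorsal], which is not among the given features.)

n, ɲ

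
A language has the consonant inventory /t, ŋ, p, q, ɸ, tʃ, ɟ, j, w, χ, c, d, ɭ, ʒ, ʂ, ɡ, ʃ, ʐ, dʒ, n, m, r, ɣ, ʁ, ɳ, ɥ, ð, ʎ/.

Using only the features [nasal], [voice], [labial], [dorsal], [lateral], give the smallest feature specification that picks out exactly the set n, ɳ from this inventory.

/n, ɳ/ are all [+nasal], [−labial], [−dorsal], and no other segment in the inventory matches all three values. Dropping any one of them over-generates: [−labial, −dorsal] alone would also admit /t, tʃ, d, ɭ, …/; [+nasal, −dorsal] alone would also admit /m/; [+nasal, −labial] alone would also admit /ŋ/. No other combination of two listed features picks out exactly this set either, so fewer than three features will not do.

[+nasal, −labial, −dorsal]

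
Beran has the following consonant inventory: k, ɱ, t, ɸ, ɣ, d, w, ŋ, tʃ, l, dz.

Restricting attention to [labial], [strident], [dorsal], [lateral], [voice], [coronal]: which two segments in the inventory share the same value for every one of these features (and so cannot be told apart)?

Both /ŋ/ and /ɣ/ are [−labial], [−strident], [+dorsal], [−lateral], [+voice], [−coronal]. Since the list omits [sonorant], [nasal] and [continuant] — which do distinguish the velar nasal from the voiced velar fricative — this pair collapses; all other pairs remain distinct.

ŋ, ɣ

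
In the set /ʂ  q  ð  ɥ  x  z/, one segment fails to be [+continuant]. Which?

q

/q/ is the voiceless uvular stop, which is [-continuant]; the rest — /ð, ʂ, x, z, ɥ/ — are [+continuant].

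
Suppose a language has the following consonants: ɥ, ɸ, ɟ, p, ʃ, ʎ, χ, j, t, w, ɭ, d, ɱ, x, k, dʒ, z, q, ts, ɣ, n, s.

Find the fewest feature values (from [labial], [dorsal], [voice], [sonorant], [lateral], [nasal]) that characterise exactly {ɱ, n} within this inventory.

/ɱ, n/ are exactly the [+nasal] segments in the inventory, so a single feature suffices.

[+nasal]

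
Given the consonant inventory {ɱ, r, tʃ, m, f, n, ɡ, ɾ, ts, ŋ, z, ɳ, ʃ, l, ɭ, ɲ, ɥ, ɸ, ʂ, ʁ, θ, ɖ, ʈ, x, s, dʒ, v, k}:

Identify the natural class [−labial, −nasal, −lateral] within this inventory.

Checking each segment against [−labial], [−nasal], [−lateral]: /r/ (alveolar trill), /tʃ/ (voiceless postalveolar affricate), /ɡ/ (voiced velar stop), /ɾ/ (alveolar tap), /ts/ (voiceless alveolar affricate), /z/ (voiced alveolar fricative), among others, satisfy every feature; every other segment in the inventory fails at least one.

r, tʃ, ɡ, ɾ, ts, z, ʃ, ʂ, ʁ, θ, ɖ, ʈ, x, s, dʒ, k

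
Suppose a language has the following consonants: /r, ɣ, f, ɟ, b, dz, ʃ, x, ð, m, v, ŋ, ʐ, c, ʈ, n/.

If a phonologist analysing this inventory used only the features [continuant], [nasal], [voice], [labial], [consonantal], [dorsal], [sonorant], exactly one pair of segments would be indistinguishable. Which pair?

/ð/ (voiced dental fricative) and /ʐ/ (voiced retroflex fricative) are both [+continuant], [−nasal], [+voice], [−labial], [+consonantal], [−dorsal], [−sonorant], so none of the listed features separates them. (They do differ in [strident], [anterior] and [distributed], which are not among the given features.) Every other pair in the inventory differs on at least one listed feature.

ð, ʐ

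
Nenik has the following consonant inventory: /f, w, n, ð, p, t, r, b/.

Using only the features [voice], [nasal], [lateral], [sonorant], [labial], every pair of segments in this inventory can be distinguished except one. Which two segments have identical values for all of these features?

f, p

/f/ (voiceless labiodental fricative) and /p/ (voiceless bilabial stop) are both [−voice], [−nasal], [−lateral], [−sonorant], [+labial], so none of the listed features separates them. (They do differ in [continuant], which is not among the given features.) Every other pair in the inventory differs on at least one listed feature.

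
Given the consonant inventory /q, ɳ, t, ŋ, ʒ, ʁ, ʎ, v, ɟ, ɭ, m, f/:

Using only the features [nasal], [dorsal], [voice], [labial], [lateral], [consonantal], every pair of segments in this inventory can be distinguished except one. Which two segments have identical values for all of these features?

ɟ, ʁ

/ɟ/ (voiced palatal stop) and /ʁ/ (voiced uvular fricative) are both [−nasal], [+dorsal], [+voice], [−labial], [−lateral], [+consonantal], so none of the listed features separates them. (They do differ in [continuant], [high] and [back], which are not among the given features.) Every other pair in the inventory differs on at least one listed feature.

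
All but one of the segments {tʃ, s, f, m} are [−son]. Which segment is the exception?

m

/m/ is the bilabial nasal, which is [+sonorant]; the rest — /f, tʃ, s/ — are [−sonorant].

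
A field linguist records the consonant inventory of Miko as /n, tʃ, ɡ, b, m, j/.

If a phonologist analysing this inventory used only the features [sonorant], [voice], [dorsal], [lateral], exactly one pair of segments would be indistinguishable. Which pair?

m, n

Both /m/ and /n/ are [+sonorant], [+voice], [−dorsal], [−lateral]. Since the list omits [labial] and [coronal] — which do distinguish the bilabial nasal from the alveolar nasal — this pair collapses; all other pairs remain distinct.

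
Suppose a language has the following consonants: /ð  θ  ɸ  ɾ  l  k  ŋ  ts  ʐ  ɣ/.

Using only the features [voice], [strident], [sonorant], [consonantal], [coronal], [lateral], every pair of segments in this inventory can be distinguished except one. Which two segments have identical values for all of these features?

/k/ (voiceless velar stop) and /ɸ/ (voiceless bilabial fricative) are both [−voice], [−strident], [−sonorant], [+consonantal], [−coronal], [−lateral], so none of the listed features separates them. (They do differ in [continuant], [labial] and [dorsal], which are not among the given features.) Every other pair in the inventory differs on at least one listed feature.

k, ɸ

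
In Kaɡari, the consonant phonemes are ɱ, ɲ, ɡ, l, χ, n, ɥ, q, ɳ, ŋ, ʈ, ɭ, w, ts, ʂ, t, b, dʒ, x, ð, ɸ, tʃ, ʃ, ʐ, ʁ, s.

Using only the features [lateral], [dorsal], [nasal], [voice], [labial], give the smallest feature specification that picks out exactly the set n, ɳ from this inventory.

[+nasal, −labial, −dorsal]

Every target segment is [+nasal], [−labial], [−dorsal]; each remaining inventory member fails at least one of these. Each conjunct is needed — [−labial, −dorsal] alone would also admit /l, ʈ, ɭ, ts, …/; [+nasal, −dorsal] alone would also admit /ɱ/; [+nasal, −labial] alone would also admit /ɲ, ŋ/ — and no other combination of two listed features has exactly this extension, so three is the minimum.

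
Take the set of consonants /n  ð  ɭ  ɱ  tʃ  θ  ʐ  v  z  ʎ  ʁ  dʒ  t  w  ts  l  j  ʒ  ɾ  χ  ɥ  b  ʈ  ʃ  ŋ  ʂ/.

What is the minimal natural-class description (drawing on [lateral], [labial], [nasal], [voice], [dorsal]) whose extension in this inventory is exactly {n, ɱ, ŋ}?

The target set is precisely the extension of [+nasal] in this inventory.

[+nasal]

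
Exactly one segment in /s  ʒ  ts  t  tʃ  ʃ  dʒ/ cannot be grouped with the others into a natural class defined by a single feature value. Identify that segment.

t

/ʒ, dʒ, tʃ, ts, ʃ, s/ are all [+strident], but /t/ (voiceless alveolar stop) is [−strident]. No other single segment can be removed to leave a set sharing one feature value that the removed segment lacks, so /t/ is the odd one out.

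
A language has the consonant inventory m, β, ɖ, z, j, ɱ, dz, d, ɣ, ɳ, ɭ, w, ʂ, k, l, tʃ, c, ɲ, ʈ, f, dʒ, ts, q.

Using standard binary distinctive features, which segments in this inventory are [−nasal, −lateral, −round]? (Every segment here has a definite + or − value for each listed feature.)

β, ɖ, z, j, dz, d, ɣ, ʂ, k, tʃ, c, ʈ, f, dʒ, ts, q

Eliminate segments failing any feature: /m, ɱ, ɳ, ɲ/ are [+nasal]; /ɭ, l/ are [+lateral]; /w/ is [+round]. The remaining /β, ɖ, z, j, dz, d, ɣ, ʂ, k, tʃ, c, ʈ, f, dʒ, ts, q/ satisfy [−nasal], [−lateral], [−round].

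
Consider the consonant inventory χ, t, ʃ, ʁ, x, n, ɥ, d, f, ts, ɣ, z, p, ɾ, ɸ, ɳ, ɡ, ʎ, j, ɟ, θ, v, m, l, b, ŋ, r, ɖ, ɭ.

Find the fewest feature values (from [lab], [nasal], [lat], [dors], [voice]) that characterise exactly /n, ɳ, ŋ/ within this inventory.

[+nasal, −lab]

Every target segment is [+nasal], [−labial]; each remaining inventory member fails at least one of these. Each conjunct is needed — [−labial] alone would also admit /χ, t, ʃ, ʁ, …/; [+nasal] alone would also admit /m/ — and no other single listed feature has exactly this extension, so two is the minimum.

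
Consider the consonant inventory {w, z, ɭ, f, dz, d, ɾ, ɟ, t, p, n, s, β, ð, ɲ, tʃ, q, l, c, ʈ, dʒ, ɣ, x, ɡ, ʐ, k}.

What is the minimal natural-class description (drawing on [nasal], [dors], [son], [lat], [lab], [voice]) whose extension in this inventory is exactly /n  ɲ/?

[+nasal]

The target set is precisely the extension of [+nasal] in this inventory.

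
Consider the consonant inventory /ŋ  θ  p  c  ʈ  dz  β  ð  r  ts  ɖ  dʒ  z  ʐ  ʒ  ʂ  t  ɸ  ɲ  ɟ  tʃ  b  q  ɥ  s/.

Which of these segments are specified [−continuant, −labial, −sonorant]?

The [−continuant] segments are /ŋ, p, c, ʈ, dz, ts, ɖ, dʒ, t, ɲ, ɟ, tʃ, b, q/.
Intersecting with [−labial] gives /ŋ, c, ʈ, dz, ts, ɖ, dʒ, t, ɲ, ɟ, tʃ, q/.
Then [−sonorant] leaves /c, ʈ, dz, ts, ɖ, dʒ, t, ɟ, tʃ, q/.

c, ʈ, dz, ts, ɖ, dʒ, t, ɟ, tʃ, q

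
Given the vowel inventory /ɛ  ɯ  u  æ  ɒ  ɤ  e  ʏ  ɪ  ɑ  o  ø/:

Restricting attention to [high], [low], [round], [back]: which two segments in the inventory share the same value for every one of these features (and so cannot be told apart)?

/e/ (mid front unrounded tense vowel) and /ɛ/ (mid front unrounded lax vowel) are both [-high], [-low], [-round], [-back], so none of the listed features separates them. (They do differ in [tense], which is not among the given features.) Every other pair in the inventory differs on at least one listed feature.

e, ɛ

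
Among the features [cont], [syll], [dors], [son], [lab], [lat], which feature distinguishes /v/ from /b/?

/v/ (voiced labiodental fricative) and /b/ (voiced bilabial stop) agree on [−syllabic], [−dorsal], [−sonorant], [+labial], [−lateral]. They differ on [continuant] (/v/ [+], /b/ [−]).

[continuant]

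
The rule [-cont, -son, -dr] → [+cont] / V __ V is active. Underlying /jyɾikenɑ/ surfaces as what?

[jyɾixenɑ]

The only segment in the rule's environment that also matches [-cont, -son, -dr] is /k/. Applying [+continuant] turns the voiceless velar stop into /x/ (voiceless velar fricative), giving [jyɾixenɑ].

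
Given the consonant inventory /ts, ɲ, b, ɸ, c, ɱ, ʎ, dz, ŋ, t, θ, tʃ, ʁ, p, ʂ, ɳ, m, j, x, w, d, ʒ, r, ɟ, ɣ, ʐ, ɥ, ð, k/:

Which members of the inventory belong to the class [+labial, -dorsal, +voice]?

Eliminate segments failing any feature: /ts, ɲ, c, ʎ, dz, ŋ, t, θ, tʃ, ʁ, ʂ, ɳ, j, x, d, ʒ, r, ɟ, ɣ, ʐ, ð, k/ are [-labial]; /ɸ, p/ are [-voice]; /w, ɥ/ are [+dorsal]. The remaining /b, ɱ, m/ satisfy [+labial], [-dorsal], [+voice].

b, ɱ, m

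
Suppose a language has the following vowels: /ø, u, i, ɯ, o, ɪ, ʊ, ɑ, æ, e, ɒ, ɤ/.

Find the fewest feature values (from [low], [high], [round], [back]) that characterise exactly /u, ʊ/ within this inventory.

The class [+high], [+round] has exactly /u, ʊ/ as its extension in this inventory. No smaller conjunction from the listed features achieves this: [+round] alone would also admit /ø, o, ɒ/; [+high] alone would also admit /i, ɯ, ɪ/; and checking the remaining single features turns up none with this extension.

[+high, +round]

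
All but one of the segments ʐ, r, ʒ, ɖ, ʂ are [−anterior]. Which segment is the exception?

/ɖ, ʒ, ʂ, ʐ/ are all [−anterior]; /r/ (alveolar trill) is [+anterior].

r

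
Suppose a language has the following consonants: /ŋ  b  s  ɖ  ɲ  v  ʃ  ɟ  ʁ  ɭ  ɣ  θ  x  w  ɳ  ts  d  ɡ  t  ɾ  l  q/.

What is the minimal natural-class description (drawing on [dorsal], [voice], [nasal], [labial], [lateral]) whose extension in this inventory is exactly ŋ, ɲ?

[+nasal, +dorsal]

/ŋ, ɲ/ are all [+nasal], [+dorsal], and no other segment in the inventory matches both values. Dropping any one of them over-generates: [+dorsal] alone would also admit /ɟ, ʁ, ɣ, x, …/; [+nasal] alone would also admit /ɳ/. No other single listed feature picks out exactly this set either, so fewer than two features will not do.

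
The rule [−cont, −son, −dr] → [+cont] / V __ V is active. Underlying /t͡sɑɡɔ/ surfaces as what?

[t͡sɑɣɔ]

The only segment in the rule's environment that also matches [−cont, −son, −dr] is /ɡ/. Applying [+continuant] turns the voiced velar stop into /ɣ/ (voiced velar fricative), giving [t͡sɑɣɔ].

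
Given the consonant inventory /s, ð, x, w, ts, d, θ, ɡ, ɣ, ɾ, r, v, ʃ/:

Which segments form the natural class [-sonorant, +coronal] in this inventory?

Eliminate segments failing any feature: /x, ɡ, ɣ, v/ are [-coronal]; /w, ɾ, r/ are [+sonorant]. The remaining /s, ð, ts, d, θ, ʃ/ satisfy [-sonorant], [+coronal].

s, ð, ts, d, θ, ʃ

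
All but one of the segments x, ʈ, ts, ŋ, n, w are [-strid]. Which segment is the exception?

ts

Every segment except /ts/ is [-strident]. /ts/ (voiceless alveolar affricate) is [+strident], so it is the exception.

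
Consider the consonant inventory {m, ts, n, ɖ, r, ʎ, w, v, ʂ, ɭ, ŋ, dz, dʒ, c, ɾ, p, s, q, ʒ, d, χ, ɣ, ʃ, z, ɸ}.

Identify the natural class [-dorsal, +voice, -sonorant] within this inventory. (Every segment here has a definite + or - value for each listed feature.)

ɖ, v, dz, dʒ, ʒ, d, z

Eliminate segments failing any feature: /m, n, r, ɭ, ɾ/ are [+sonorant]; /ts, ʂ, p, s, ʃ, ɸ/ are [-voice]; /ʎ, w, ŋ, c, q, χ, ɣ/ are [+dorsal]. The remaining /ɖ, v, dz, dʒ, ʒ, d, z/ satisfy [-dorsal], [+voice], [-sonorant].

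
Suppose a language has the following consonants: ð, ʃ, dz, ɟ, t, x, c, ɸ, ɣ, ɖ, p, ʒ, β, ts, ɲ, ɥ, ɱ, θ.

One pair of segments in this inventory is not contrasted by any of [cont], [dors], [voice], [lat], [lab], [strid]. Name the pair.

Both /ɲ/ and /ɟ/ are [−continuant], [+dorsal], [+voice], [−lateral], [−labial], [−strident]. Since the list omits [sonorant] and [nasal] — which do distinguish the palatal nasal from the voiced palatal stop — this pair collapses; all other pairs remain distinct.

ɲ, ɟ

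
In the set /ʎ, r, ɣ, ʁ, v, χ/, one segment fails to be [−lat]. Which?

Every segment except /ʎ/ is [−lateral]. /ʎ/ (palatal lateral approximant) is [+lateral], so it is the exception.

ʎ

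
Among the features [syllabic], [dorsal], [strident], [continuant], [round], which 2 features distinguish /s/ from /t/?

[continuant], [strident]

/s/ (voiceless alveolar fricative) and /t/ (voiceless alveolar stop) agree on [−syllabic], [−dorsal], [−round]. They differ on [continuant] (/s/ [+], /t/ [−]), [strident] (/s/ [+], /t/ [−]).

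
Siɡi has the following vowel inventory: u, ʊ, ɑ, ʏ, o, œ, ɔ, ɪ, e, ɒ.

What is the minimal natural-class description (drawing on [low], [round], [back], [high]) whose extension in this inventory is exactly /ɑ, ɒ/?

Every target segment is [+low] and no other inventory member is, so one feature is enough.

[+low]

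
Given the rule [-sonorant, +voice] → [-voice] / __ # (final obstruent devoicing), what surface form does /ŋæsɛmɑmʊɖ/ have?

Only the final segment /ɖ/ is both word-final and matches the structural description. It is a voiced retroflex stop, so [-sonorant, +voice] holds; changing it to [-voice] with all other features held fixed yields /ʈ/ (voiceless retroflex stop). No other segment meets both the structural description and the environment, so the output is [ŋæsɛmɑmʊʈ].

[ŋæsɛmɑmʊʈ]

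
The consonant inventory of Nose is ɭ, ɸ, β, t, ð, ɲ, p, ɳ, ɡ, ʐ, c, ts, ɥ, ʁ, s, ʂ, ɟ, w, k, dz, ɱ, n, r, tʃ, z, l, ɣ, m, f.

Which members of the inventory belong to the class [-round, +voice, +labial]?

The [-round] segments are /ɭ, ɸ, β, t, ð, ɲ, p, ɳ, ɡ, ʐ, c, ts, ʁ, s, ʂ, ɟ, k, dz, ɱ, n, r, tʃ, z, l, ɣ, m, f/.
Intersecting with [+voice] gives /ɭ, β, ð, ɲ, ɳ, ɡ, ʐ, ʁ, ɟ, dz, ɱ, n, r, z, l, ɣ, m/.
Among these, [+labial] leaves /β, ɱ, m/.

β, ɱ, m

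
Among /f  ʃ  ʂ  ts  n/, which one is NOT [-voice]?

n

Every segment except /n/ is [-voice]. /n/ (alveolar nasal) is [+voice], so it is the exception.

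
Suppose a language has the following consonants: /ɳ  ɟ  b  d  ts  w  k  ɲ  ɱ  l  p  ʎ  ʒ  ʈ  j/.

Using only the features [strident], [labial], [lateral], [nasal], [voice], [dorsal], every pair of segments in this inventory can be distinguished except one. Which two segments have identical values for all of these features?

On the given features, /j/ and /ɟ/ have an identical profile: [-strident], [-labial], [-lateral], [-nasal], [+voice], [+dorsal]. No other two segments in the inventory coincide on all 6 features. (They do differ in [sonorant] and [continuant], which are not among the given features.)

j, ɟ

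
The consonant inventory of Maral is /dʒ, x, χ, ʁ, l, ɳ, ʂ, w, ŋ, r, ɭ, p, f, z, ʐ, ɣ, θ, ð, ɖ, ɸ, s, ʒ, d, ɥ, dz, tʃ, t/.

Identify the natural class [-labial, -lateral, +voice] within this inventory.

Eliminate segments failing any feature: /x, χ, ʂ, θ, s, tʃ, t/ are [-voice]; /l, ɭ/ are [+lateral]; /w, p, f, ɸ, ɥ/ are [+labial]. The remaining /dʒ, ʁ, ɳ, ŋ, r, z, ʐ, ɣ, ð, ɖ, ʒ, d, dz/ satisfy [-labial], [-lateral], [+voice].

dʒ, ʁ, ɳ, ŋ, r, z, ʐ, ɣ, ð, ɖ, ʒ, d, dz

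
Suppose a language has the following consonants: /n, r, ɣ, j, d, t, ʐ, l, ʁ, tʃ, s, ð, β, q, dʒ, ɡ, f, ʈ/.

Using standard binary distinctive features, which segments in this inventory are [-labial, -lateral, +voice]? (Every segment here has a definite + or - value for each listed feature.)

n, r, ɣ, j, d, ʐ, ʁ, ð, dʒ, ɡ

Checking each segment against [-labial], [-lateral], [+voice]: /n/ (alveolar nasal), /r/ (alveolar trill), /ɣ/ (voiced velar fricative), /j/ (palatal glide), /d/ (voiced alveolar stop), /ʐ/ (voiced retroflex fricative), among others, satisfy every feature; every other segment in the inventory fails at least one.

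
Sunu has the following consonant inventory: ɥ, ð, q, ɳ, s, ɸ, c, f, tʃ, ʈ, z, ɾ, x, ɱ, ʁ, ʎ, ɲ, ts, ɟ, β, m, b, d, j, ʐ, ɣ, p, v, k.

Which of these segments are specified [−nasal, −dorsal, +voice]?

ð, z, ɾ, β, b, d, ʐ, v

First, the [−nasal] segments are /ɥ, ð, q, s, ɸ, c, f, tʃ, ʈ, z, ɾ, x, ʁ, ʎ, ts, ɟ, β, b, d, j, ʐ, ɣ, p, v, k/.
Intersecting with [−dorsal] gives /ð, s, ɸ, f, tʃ, ʈ, z, ɾ, ts, β, b, d, ʐ, p, v/.
Of those, [+voice] leaves /ð, z, ɾ, β, b, d, ʐ, v/.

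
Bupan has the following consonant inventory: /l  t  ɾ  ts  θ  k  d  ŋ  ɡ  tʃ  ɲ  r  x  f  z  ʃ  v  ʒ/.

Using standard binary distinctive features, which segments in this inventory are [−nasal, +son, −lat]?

ɾ, r

Eliminate segments failing any feature: /l/ is [+lateral]; /t, ts, θ, k, d, ɡ, tʃ, x, f, z, ʃ, v, ʒ/ are [−sonorant]; /ŋ, ɲ/ are [+nasal]. The remaining /ɾ, r/ satisfy [−nasal], [+sonorant], [−lateral].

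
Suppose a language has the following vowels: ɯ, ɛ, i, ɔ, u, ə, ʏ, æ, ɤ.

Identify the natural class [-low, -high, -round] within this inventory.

ɛ, ə, ɤ

Checking each segment against [-low], [-high], [-round]: /ɛ/ (mid front unrounded lax vowel), /ə/ (mid central vowel (schwa)), /ɤ/ (mid back unrounded tense vowel) satisfy every feature; every other segment in the inventory fails at least one.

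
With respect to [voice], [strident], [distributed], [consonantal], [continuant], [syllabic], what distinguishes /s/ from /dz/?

The two segments share [+strident], [-distributed], [+consonantal], [-syllabic]. The only features from the list on which they differ: /s/ is [-voice] while /dz/ is [+voice]; /s/ is [+continuant] while /dz/ is [-continuant].

[voice], [continuant]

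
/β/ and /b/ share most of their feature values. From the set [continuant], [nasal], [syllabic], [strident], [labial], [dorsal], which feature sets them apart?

[continuant]

/β/ is the voiced bilabial fricative and /b/ is the voiced bilabial stop. Both are [-nasal], [-syllabic], [-strident], [+labial], [-dorsal]. /β/ is [+continuant] while /b/ is [-continuant], so the distinguishing feature is [continuant].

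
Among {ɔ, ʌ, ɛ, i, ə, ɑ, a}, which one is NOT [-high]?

Every segment except /i/ is [-high]. /i/ (high front unrounded tense vowel) is [+high], so it is the exception.

i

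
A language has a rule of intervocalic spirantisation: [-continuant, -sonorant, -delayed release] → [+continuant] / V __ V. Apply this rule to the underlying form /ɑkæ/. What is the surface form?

[ɑxæ]

Only /k/ occurs between two vowels (/ɑ/ __ /æ/) and matches the structural description. It is a voiceless velar stop, so [-continuant, -sonorant, -delayed release] holds; changing it to [+continuant] with all other features held fixed yields /x/ (voiceless velar fricative). No other segment meets both the structural description and the environment, so the output is [ɑxæ].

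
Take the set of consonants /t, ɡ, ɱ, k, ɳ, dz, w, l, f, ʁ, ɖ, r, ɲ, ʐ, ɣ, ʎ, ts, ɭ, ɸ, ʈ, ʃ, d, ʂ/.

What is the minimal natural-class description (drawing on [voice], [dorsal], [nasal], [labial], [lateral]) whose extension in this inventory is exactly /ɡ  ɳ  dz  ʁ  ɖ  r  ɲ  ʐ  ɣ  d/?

[+voice, -lateral, -labial]

The class [+voice], [-lateral], [-labial] has exactly /ɡ, ɳ, dz, ʁ, ɖ, r, ɲ, ʐ, ɣ, d/ as its extension in this inventory. No smaller conjunction from the listed features achieves this: [-lateral, -labial] alone would also admit /t, k, ts, ʈ, …/; [+voice, -labial] alone would also admit /l, ʎ, ɭ/; [+voice, -lateral] alone would also admit /ɱ, w/; and checking the remaining two-feature bundles turns up none with this extension.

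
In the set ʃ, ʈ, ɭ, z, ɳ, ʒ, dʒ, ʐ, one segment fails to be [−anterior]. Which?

Every segment except /z/ is [−anterior]. /z/ (voiced alveolar fricative) is [+anterior], so it is the exception.

z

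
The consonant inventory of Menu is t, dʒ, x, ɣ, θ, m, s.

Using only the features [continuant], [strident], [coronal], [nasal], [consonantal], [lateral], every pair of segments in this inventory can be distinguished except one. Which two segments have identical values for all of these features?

x, ɣ

/x/ (voiceless velar fricative) and /ɣ/ (voiced velar fricative) are both [+continuant], [−strident], [−coronal], [−nasal], [+consonantal], [−lateral], so none of the listed features separates them. (They do differ in [voice], which is not among the given features.) Every other pair in the inventory differs on at least one listed feature.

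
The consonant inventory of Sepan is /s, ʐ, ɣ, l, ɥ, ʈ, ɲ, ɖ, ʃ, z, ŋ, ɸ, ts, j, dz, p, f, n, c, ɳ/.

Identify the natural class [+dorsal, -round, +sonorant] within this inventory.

Checking each segment against [+dorsal], [-round], [+sonorant]: /ɲ/ (palatal nasal), /ŋ/ (velar nasal), /j/ (palatal glide) satisfy every feature; every other segment in the inventory fails at least one.

ɲ, ŋ, j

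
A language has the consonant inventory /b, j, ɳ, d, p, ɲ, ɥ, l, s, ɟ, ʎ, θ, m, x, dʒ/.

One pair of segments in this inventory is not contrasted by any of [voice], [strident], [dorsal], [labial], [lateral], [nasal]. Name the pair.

On the given features, /ɟ/ and /j/ have an identical profile: [+voice], [-strident], [+dorsal], [-labial], [-lateral], [-nasal]. No other two segments in the inventory coincide on all 6 features. (They do differ in [sonorant] and [continuant], which are not among the given features.)

ɟ, j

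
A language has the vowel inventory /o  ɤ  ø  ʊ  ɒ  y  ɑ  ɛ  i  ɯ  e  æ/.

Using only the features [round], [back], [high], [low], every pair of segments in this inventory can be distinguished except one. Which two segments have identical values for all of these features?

Both /e/ and /ɛ/ are [−round], [−back], [−high], [−low]. Since the list omits [tense] — which does distinguish the mid front unrounded tense vowel from the mid front unrounded lax vowel — this pair collapses; all other pairs remain distinct.

e, ɛ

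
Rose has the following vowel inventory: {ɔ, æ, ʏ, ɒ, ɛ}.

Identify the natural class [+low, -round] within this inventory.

First, the [+low] segments are /æ, ɒ/.
Of those, [-round] leaves /æ/.

æ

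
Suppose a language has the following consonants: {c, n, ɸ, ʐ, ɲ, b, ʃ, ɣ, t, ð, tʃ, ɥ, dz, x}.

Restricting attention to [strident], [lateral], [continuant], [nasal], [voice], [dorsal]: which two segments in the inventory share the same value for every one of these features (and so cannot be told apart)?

ɥ, ɣ

Both /ɥ/ and /ɣ/ are [−strident], [−lateral], [+continuant], [−nasal], [+voice], [+dorsal]. Since the list omits [sonorant], [labial], [round] and [back] — which do distinguish the labial-palatal glide from the voiced velar fricative — this pair collapses; all other pairs remain distinct.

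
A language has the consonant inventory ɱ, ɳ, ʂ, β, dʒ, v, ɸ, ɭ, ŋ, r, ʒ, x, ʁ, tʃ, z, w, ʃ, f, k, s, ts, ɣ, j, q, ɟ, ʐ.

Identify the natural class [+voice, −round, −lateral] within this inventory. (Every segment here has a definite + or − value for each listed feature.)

Checking each segment against [+voice], [−round], [−lateral]: /ɱ/ (labiodental nasal), /ɳ/ (retroflex nasal), /β/ (voiced bilabial fricative), /dʒ/ (voiced postalveolar affricate), /v/ (voiced labiodental fricative), /ŋ/ (velar nasal), among others, satisfy every feature; every other segment in the inventory fails at least one.

ɱ, ɳ, β, dʒ, v, ŋ, r, ʒ, ʁ, z, ɣ, j, ɟ, ʐ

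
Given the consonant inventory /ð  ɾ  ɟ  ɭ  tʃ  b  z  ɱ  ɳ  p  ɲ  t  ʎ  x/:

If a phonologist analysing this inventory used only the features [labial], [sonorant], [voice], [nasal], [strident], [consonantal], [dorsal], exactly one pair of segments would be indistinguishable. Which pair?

Both /ɾ/ and /ɭ/ are [−labial], [+sonorant], [+voice], [−nasal], [−strident], [+consonantal], [−dorsal]. Since the list omits [lateral] and [anterior] — which do distinguish the alveolar tap from the retroflex lateral approximant — this pair collapses; all other pairs remain distinct.

ɾ, ɭ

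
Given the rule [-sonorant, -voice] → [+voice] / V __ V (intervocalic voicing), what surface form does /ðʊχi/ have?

The only segment in the rule's environment that also matches [-sonorant, -voice] is /χ/. Applying [+voice] turns the voiceless uvular fricative into /ʁ/ (voiced uvular fricative), giving [ðʊʁi].

[ðʊʁi]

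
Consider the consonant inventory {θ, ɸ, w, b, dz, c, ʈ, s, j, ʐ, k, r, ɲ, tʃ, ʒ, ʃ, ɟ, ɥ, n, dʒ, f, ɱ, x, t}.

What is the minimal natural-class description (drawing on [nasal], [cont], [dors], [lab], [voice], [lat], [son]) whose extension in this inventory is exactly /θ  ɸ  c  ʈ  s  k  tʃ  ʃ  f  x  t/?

/θ, ɸ, c, ʈ, s, k, tʃ, ʃ, f, x, t/ are exactly the [−voice] segments in the inventory, so a single feature suffices.

[−voice]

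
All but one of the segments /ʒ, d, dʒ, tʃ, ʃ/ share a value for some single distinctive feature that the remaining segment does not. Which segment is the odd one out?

d

The remaining segments after removing /d/ share [-anterior]; /d/ (voiced alveolar stop) is [+anterior]. For every other candidate removal, the leftover set fails to share any single feature value that the removed segment lacks.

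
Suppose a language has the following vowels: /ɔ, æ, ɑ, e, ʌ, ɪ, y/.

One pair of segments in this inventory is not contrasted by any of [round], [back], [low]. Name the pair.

ɪ, e

Both /ɪ/ and /e/ are [-round], [-back], [-low]. Since the list omits [high] and [tense] — which do distinguish the high front unrounded lax vowel from the mid front unrounded tense vowel — this pair collapses; all other pairs remain distinct.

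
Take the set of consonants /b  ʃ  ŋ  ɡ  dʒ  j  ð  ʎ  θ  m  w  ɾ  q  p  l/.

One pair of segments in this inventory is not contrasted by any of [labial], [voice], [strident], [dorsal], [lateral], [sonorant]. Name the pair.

j, ŋ

Both /j/ and /ŋ/ are [−labial], [+voice], [−strident], [+dorsal], [−lateral], [+sonorant]. Since the list omits [nasal], [continuant] and [back] — which do distinguish the palatal glide from the velar nasal — this pair collapses; all other pairs remain distinct.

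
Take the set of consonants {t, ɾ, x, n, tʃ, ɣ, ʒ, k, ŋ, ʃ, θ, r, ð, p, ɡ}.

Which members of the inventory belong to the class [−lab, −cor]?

Among the inventory, the [−labial] segments are /t, ɾ, x, n, tʃ, ɣ, ʒ, k, ŋ, ʃ, θ, r, ð, ɡ/.
Intersecting with [−coronal] leaves /x, ɣ, k, ŋ, ɡ/.

x, ɣ, k, ŋ, ɡ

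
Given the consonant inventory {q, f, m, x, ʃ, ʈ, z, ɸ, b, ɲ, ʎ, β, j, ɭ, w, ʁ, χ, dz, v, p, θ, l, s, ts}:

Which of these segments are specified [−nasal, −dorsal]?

f, ʃ, ʈ, z, ɸ, b, β, ɭ, dz, v, p, θ, l, s, ts

The [−nasal] segments are /q, f, x, ʃ, ʈ, z, ɸ, b, ʎ, β, j, ɭ, w, ʁ, χ, dz, v, p, θ, l, s, ts/.
Then [−dorsal] leaves /f, ʃ, ʈ, z, ɸ, b, β, ɭ, dz, v, p, θ, l, s, ts/.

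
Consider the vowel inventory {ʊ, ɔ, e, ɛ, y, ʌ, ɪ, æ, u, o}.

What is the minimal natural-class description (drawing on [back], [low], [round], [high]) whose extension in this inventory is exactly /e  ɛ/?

Every target segment is [−high], [−low], [−back]; each remaining inventory member fails at least one of these. Each conjunct is needed — [−low, −back] alone would also admit /y, ɪ/; [−high, −back] alone would also admit /æ/; [−high, −low] alone would also admit /ɔ, ʌ, o/ — and no other combination of two listed features has exactly this extension, so three is the minimum.

[−high, −low, −back]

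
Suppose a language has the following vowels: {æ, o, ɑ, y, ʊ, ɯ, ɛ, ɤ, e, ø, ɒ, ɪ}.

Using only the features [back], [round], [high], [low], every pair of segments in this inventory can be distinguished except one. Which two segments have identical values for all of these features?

Both /e/ and /ɛ/ are [−back], [−round], [−high], [−low]. Since the list omits [tense] — which does distinguish the mid front unrounded tense vowel from the mid front unrounded lax vowel — this pair collapses; all other pairs remain distinct.

e, ɛ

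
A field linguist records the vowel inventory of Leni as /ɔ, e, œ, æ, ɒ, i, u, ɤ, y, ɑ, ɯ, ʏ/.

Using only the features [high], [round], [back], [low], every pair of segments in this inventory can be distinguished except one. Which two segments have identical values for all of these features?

ʏ, y

On the given features, /ʏ/ and /y/ have an identical profile: [+high], [+round], [-back], [-low]. No other two segments in the inventory coincide on all 4 features. (They do differ in [tense], which is not among the given features.)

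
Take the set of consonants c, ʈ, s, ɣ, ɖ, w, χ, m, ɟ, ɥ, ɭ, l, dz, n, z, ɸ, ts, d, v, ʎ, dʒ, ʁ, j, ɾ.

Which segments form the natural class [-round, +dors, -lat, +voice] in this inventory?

Among the inventory, the [-round] segments are /c, ʈ, s, ɣ, ɖ, χ, m, ɟ, ɭ, l, dz, n, z, ɸ, ts, d, v, ʎ, dʒ, ʁ, j, ɾ/.
Within that set, [+dorsal] gives /c, ɣ, χ, ɟ, ʎ, ʁ, j/.
Of those, [-lateral] gives /c, ɣ, χ, ɟ, ʁ, j/.
Of those, [+voice] leaves /ɣ, ɟ, ʁ, j/.

ɣ, ɟ, ʁ, j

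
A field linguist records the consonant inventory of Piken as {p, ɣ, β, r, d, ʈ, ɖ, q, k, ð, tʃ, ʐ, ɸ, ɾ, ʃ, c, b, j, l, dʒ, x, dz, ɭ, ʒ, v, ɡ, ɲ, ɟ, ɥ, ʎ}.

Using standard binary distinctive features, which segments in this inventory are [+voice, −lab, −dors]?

r, d, ɖ, ð, ʐ, ɾ, l, dʒ, dz, ɭ, ʒ

First, the [+voice] segments are /ɣ, β, r, d, ɖ, ð, ʐ, ɾ, b, j, l, dʒ, dz, ɭ, ʒ, v, ɡ, ɲ, ɟ, ɥ, ʎ/.
Then [−labial] gives /ɣ, r, d, ɖ, ð, ʐ, ɾ, j, l, dʒ, dz, ɭ, ʒ, ɡ, ɲ, ɟ, ʎ/.
Among these, [−dorsal] leaves /r, d, ɖ, ð, ʐ, ɾ, l, dʒ, dz, ɭ, ʒ/.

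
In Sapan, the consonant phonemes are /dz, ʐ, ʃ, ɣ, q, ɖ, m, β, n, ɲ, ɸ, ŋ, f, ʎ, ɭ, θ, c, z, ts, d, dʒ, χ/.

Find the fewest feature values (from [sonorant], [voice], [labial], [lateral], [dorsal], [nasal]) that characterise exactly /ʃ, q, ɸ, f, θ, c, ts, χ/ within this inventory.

The target set is precisely the extension of [−voice] in this inventory.

[−voice]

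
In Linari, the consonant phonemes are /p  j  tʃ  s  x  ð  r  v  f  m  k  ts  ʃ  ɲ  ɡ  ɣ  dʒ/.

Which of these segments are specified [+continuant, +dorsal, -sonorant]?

x, ɣ

Eliminate segments failing any feature: /p, tʃ, m, k, ts, ɲ, ɡ, dʒ/ are [-continuant]; /j/ is [+sonorant]; /s, ð, r, v, f, ʃ/ are [-dorsal]. The remaining /x, ɣ/ satisfy [+continuant], [+dorsal], [-sonorant].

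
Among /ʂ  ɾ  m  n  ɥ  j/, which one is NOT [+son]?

ʂ

Every segment except /ʂ/ is [+sonorant]. /ʂ/ (voiceless retroflex fricative) is [-sonorant], so it is the exception.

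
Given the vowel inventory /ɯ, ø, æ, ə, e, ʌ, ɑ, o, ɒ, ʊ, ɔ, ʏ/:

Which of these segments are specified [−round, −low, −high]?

ə, e, ʌ

Checking each segment against [−round], [−low], [−high]: /ə/ (mid central vowel (schwa)), /e/ (mid front unrounded tense vowel), /ʌ/ (mid back unrounded lax vowel) satisfy every feature; every other segment in the inventory fails at least one.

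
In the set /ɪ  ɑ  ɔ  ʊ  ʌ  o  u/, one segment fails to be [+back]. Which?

Every segment except /ɪ/ is [+back]. /ɪ/ (high front unrounded lax vowel) is [−back], so it is the exception.

ɪ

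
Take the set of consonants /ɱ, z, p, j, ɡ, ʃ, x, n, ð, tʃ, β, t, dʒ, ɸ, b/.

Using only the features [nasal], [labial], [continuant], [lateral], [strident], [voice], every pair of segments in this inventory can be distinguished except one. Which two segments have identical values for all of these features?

j, ð

On the given features, /j/ and /ð/ have an identical profile: [−nasal], [−labial], [+continuant], [−lateral], [−strident], [+voice]. No other two segments in the inventory coincide on all 6 features. (They do differ in [sonorant] and [dorsal], which are not among the given features.)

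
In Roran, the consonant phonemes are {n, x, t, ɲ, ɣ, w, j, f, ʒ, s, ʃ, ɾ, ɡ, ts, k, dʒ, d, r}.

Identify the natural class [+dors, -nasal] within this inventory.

x, ɣ, w, j, ɡ, k

First, the [+dorsal] segments are /x, ɲ, ɣ, w, j, ɡ, k/.
Among these, [-nasal] leaves /x, ɣ, w, j, ɡ, k/.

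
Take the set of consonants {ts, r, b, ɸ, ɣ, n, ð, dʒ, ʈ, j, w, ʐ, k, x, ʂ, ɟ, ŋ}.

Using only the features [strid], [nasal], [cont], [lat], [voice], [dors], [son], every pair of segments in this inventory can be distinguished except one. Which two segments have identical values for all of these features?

On the given features, /w/ and /j/ have an identical profile: [−strident], [−nasal], [+continuant], [−lateral], [+voice], [+dorsal], [+sonorant]. No other two segments in the inventory coincide on all 7 features. (They do differ in [labial], [round] and [back], which are not among the given features.)

w, j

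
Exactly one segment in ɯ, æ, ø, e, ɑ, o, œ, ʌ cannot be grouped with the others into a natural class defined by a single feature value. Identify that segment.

ɯ

[high] groups all but one: /ɑ, o, æ, œ, ʌ, ø, e/ share [−high] while /ɯ/ (high back unrounded vowel) alone is [+high]. Removing any other segment would not leave a single-feature class that excludes it.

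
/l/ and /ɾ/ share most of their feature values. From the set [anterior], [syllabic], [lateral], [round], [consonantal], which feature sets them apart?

[lateral]

/l/ (alveolar lateral approximant) and /ɾ/ (alveolar tap) agree on [+anterior], [−syllabic], [−round], [+consonantal]. They differ on [lateral] (/l/ [+], /ɾ/ [−]).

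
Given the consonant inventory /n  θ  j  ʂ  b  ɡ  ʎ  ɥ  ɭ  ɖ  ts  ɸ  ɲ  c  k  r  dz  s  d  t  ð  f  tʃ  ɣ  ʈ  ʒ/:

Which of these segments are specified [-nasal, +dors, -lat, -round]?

j, ɡ, c, k, ɣ

Eliminate segments failing any feature: /n, ɲ/ are [+nasal]; /θ, ʂ, b, ɭ, ɖ, ts, ɸ, r, dz, s, d, t, ð, f, tʃ, ʈ, ʒ/ are [-dorsal]; /ʎ/ is [+lateral]; /ɥ/ is [+round]. The remaining /j, ɡ, c, k, ɣ/ satisfy [-nasal], [+dorsal], [-lateral], [-round].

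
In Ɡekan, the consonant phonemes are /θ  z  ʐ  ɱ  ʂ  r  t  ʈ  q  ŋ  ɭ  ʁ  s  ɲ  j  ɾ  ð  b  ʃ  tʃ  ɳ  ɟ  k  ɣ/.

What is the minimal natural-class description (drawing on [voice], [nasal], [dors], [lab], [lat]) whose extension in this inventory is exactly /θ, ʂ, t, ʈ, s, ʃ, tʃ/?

[-voice, -dors]

/θ, ʂ, t, ʈ, s, ʃ, tʃ/ are all [-voice], [-dorsal], and no other segment in the inventory matches both values. Dropping any one of them over-generates: [-dorsal] alone would also admit /z, ʐ, ɱ, r, …/; [-voice] alone would also admit /q, k/. No other single listed feature picks out exactly this set either, so fewer than two features will not do.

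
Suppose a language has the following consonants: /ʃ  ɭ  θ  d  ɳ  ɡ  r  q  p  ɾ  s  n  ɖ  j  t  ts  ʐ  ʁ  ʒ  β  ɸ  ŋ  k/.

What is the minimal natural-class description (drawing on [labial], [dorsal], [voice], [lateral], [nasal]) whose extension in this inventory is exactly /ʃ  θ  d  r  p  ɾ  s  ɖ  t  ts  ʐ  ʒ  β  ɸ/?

[−nasal, −lateral, −dorsal]

The class [−nasal], [−lateral], [−dorsal] has exactly /ʃ, θ, d, r, p, ɾ, s, ɖ, t, ts, ʐ, ʒ, β, ɸ/ as its extension in this inventory. No smaller conjunction from the listed features achieves this: [−lateral, −dorsal] alone would also admit /ɳ, n/; [−nasal, −dorsal] alone would also admit /ɭ/; [−nasal, −lateral] alone would also admit /ɡ, q, j, ʁ, …/; and checking the remaining two-feature bundles turns up none with this extension.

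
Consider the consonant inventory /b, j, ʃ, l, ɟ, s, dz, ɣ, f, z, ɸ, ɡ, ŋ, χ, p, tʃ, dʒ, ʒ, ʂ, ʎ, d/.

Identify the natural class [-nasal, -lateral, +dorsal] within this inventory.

j, ɟ, ɣ, ɡ, χ

First, the [-nasal] segments are /b, j, ʃ, l, ɟ, s, dz, ɣ, f, z, ɸ, ɡ, χ, p, tʃ, dʒ, ʒ, ʂ, ʎ, d/.
Within that set, [-lateral] gives /b, j, ʃ, ɟ, s, dz, ɣ, f, z, ɸ, ɡ, χ, p, tʃ, dʒ, ʒ, ʂ, d/.
Among these, [+dorsal] leaves /j, ɟ, ɣ, ɡ, χ/.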